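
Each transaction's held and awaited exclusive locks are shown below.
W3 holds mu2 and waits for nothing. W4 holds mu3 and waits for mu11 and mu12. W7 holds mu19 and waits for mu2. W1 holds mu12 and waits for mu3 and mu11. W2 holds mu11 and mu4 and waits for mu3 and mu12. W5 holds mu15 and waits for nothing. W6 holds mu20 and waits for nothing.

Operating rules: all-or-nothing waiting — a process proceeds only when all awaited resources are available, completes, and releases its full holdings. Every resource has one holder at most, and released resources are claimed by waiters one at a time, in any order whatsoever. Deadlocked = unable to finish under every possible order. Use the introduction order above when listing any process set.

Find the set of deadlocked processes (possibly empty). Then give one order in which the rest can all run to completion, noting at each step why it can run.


Deadlocked set: W4, W1 and W2.
Key observation: the knot is the closed ring of waits W4 -> W1 -> W4; W2 is caught in further circular waits.
A valid finishing order for the others: W3, W6, W7, W5.
Step-by-step check:
  W3: no waits; runs immediately, freeing mu2
  W6: no waits; runs immediately, freeing mu20
  W7 waits on mu2 — all released -> runs and releases mu19
  W5: no waits; runs immediately, freeing mu15


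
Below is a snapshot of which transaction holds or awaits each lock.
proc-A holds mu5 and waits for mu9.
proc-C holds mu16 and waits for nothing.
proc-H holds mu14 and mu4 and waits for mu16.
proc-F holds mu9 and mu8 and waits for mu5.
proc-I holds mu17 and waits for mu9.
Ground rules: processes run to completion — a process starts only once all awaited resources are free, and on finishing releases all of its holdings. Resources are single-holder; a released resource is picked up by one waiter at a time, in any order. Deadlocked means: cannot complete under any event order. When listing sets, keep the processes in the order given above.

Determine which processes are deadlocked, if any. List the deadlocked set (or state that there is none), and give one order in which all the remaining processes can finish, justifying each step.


Deadlocked set: proc-A, proc-F and proc-I.
Key observation: the knot is the closed ring of waits proc-A -> proc-F -> proc-A; proc-I waits into the deadlock from upstream.
One completion order for the rest: proc-C, proc-H.
Step-by-step check:
  run proc-C (it waits on nothing); releases mu16
  proc-H waits on mu16 — all released -> runs and releases mu14 and mu4


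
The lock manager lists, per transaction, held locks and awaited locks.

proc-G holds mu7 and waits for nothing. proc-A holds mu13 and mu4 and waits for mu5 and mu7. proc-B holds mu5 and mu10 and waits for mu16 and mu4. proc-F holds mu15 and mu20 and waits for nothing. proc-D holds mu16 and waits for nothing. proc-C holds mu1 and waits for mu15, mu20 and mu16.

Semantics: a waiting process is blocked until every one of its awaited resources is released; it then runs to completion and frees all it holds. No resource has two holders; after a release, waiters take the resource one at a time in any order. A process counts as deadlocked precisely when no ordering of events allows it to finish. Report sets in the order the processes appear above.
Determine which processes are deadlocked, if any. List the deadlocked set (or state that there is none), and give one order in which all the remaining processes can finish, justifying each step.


Deadlocked: proc-A and proc-B.
Key observation: the loop proc-A -> proc-B -> proc-A blocks itself forever; no other process is dragged down with it.
The rest can finish in the order proc-D, proc-G, proc-F, proc-C.
Step-by-step check:
  run proc-D (it waits on nothing); releases mu16
  run proc-G (it waits on nothing); releases mu7
  run proc-F (it waits on nothing); releases mu15 and mu20
  proc-C: everything it awaited (mu15, mu20 and mu16) is free; runs, freeing mu1


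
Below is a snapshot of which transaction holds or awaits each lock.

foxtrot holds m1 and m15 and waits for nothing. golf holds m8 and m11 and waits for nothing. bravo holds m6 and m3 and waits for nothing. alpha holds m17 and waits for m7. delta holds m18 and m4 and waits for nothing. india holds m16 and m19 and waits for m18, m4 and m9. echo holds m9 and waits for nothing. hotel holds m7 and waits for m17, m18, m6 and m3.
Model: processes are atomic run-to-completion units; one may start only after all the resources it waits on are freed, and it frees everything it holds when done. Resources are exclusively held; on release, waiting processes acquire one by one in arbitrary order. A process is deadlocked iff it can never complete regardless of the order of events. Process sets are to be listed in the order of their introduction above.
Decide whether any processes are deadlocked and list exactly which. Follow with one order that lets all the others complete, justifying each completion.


Deadlocked: alpha and hotel.
Key observation: the loop alpha -> hotel -> alpha blocks itself forever; no other process is dragged down with it.
A valid finishing order for the others: bravo, golf, foxtrot, echo, delta, india.
Walking it through:
  bravo waits on nothing -> runs at once and releases m6 and m3
  golf waits on nothing -> runs at once and releases m8 and m11
  foxtrot waits on nothing -> runs at once and releases m1 and m15
  echo waits on nothing -> runs at once and releases m9
  delta waits on nothing -> runs at once and releases m18 and m4
  india: everything it awaited (m18, m4 and m9) is free; runs, freeing m16 and m19


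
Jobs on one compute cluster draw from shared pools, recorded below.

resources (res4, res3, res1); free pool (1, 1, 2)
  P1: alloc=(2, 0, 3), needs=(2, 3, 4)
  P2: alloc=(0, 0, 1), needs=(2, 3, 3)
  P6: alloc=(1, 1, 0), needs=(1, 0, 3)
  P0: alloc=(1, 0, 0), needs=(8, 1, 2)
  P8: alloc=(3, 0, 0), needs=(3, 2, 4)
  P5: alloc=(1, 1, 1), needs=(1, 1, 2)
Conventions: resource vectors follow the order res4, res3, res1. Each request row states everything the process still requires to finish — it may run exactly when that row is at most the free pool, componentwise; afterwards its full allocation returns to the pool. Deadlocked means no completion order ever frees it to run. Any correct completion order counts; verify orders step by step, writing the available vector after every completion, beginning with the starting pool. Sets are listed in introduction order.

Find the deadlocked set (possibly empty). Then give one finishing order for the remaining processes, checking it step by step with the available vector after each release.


The deadlocked set is empty.
Key observation: P5 fits the free pool immediately, and its release cascades until everyone finishes.
A valid finishing order for the others: P5, P6, P2, P8, P1, P0. Walking it through:
  pool = (1, 1, 2)
  P5: need (1, 1, 2) fits (1, 1, 2); releases (1, 1, 1), pool now (2, 2, 3)
  P6: need (1, 0, 3) fits (2, 2, 3); releases (1, 1, 0), pool now (3, 3, 3)
  P2: need (2, 3, 3) fits (3, 3, 3); releases (0, 0, 1), pool now (3, 3, 4)
  P8: need (3, 2, 4) fits (3, 3, 4); releases (3, 0, 0), pool now (6, 3, 4)
  P1: need (2, 3, 4) fits (6, 3, 4); releases (2, 0, 3), pool now (8, 3, 7)
  P0: need (8, 1, 2) fits (8, 3, 7); releases (1, 0, 0), pool now (9, 3, 7)


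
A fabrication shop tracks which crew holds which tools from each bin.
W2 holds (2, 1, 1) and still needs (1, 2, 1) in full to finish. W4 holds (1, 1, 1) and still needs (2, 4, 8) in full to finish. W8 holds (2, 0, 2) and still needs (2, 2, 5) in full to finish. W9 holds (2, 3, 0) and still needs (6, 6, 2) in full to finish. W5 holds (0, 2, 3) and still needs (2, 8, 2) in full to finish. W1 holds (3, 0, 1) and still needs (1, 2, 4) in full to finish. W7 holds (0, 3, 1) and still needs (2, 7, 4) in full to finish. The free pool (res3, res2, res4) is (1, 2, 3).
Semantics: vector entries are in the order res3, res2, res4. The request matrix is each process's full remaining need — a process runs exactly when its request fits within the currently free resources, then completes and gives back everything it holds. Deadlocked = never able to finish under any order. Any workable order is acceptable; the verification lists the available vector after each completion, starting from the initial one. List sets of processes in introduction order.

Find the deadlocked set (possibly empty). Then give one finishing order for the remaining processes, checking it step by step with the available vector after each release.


Deadlocked: W4, W9, W5 and W7.
Key observation: res2 is the bottleneck — with W2, W1, W8 done the pool holds (8, 3, 7), short of every remaining need.
A valid finishing order for the others: W2, W1, W8. Verifying each step:
  pool = (1, 2, 3)
  W2: need (1, 2, 1) fits (1, 2, 3); releases (2, 1, 1), pool now (3, 3, 4)
  W1: need (1, 2, 4) fits (3, 3, 4); releases (3, 0, 1), pool now (6, 3, 5)
  W8: need (2, 2, 5) fits (6, 3, 5); releases (2, 0, 2), pool now (8, 3, 7)
The stuck group stays short no matter what:
  W4 cannot run: need (2, 4, 8) vs free (8, 3, 7) (insufficient res2 and res4)
  W9 cannot run: need (6, 6, 2) vs free (8, 3, 7) (insufficient res2)
  W5 cannot run: need (2, 8, 2) vs free (8, 3, 7) (insufficient res2)
  W7 cannot run: need (2, 7, 4) vs free (8, 3, 7) (insufficient res2)


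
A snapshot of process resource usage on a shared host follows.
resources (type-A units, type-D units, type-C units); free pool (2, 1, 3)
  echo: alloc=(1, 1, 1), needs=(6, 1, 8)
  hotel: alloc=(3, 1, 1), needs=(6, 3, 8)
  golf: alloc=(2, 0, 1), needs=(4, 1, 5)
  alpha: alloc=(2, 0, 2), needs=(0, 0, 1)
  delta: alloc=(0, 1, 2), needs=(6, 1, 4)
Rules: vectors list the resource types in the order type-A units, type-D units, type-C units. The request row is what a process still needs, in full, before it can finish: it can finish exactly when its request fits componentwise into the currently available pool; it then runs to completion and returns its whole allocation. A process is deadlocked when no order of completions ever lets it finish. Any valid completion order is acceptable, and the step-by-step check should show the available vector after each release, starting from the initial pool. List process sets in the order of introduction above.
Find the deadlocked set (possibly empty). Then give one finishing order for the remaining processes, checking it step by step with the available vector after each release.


The deadlocked set is empty.
Key observation: there is always a runnable process — alpha first — so the state unwinds completely.
One completion order for the rest: alpha, golf, delta, echo, hotel. Check, step by step:
  pool = (2, 1, 3)
  alpha needs (0, 0, 1) <= (2, 1, 3) -> finishes; pool += (2, 0, 2) = (4, 1, 5)
  golf needs (4, 1, 5) <= (4, 1, 5) -> finishes; pool += (2, 0, 1) = (6, 1, 6)
  delta needs (6, 1, 4) <= (6, 1, 6) -> finishes; pool += (0, 1, 2) = (6, 2, 8)
  echo needs (6, 1, 8) <= (6, 2, 8) -> finishes; pool += (1, 1, 1) = (7, 3, 9)
  hotel needs (6, 3, 8) <= (7, 3, 9) -> finishes; pool += (3, 1, 1) = (10, 4, 10)


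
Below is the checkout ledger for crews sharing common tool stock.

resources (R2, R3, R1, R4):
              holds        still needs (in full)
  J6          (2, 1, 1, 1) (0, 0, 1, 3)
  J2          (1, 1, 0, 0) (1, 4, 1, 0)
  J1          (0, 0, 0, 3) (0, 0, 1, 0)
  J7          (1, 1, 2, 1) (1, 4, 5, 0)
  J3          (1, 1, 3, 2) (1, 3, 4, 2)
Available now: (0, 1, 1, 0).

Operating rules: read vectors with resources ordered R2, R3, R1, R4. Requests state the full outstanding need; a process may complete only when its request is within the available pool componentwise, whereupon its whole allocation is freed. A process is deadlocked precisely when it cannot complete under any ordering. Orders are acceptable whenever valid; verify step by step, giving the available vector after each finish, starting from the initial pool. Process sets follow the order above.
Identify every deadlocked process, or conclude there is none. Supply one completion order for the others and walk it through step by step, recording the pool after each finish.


Deadlocked: J2, J7 and J3.
Key observation: no order helps: past J1, J6, the free pool tops out at (2, 2, 2, 4), below what each blocked process needs in R3.
A valid finishing order for the others: J1, J6. Step-by-step check:
  pool = (0, 1, 1, 0)
  J1 needs (0, 0, 1, 0) <= (0, 1, 1, 0) -> finishes; pool += (0, 0, 0, 3) = (0, 1, 1, 3)
  J6 needs (0, 0, 1, 3) <= (0, 1, 1, 3) -> finishes; pool += (2, 1, 1, 1) = (2, 2, 2, 4)
The stuck group stays short no matter what:
  blocked: J2 wants (1, 4, 1, 0), pool (2, 2, 2, 4) — not enough R3
  blocked: J7 wants (1, 4, 5, 0), pool (2, 2, 2, 4) — not enough R3 and R1
  blocked: J3 wants (1, 3, 4, 2), pool (2, 2, 2, 4) — not enough R3 and R1


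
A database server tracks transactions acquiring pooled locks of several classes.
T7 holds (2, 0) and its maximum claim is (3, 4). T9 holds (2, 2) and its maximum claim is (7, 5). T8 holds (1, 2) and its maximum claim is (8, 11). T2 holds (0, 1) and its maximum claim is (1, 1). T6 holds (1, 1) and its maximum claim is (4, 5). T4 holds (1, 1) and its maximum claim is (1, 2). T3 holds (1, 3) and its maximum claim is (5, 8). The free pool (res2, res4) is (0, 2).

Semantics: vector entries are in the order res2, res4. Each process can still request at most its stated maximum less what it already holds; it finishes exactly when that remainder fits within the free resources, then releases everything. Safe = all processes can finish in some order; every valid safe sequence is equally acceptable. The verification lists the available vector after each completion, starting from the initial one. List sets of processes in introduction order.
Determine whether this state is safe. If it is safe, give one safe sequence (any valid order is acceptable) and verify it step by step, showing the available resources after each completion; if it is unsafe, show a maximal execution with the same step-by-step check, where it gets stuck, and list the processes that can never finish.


SAFE. One safe sequence: T4, T2, T7, T6, T3, T9, T8.
Key observation: T2 marks the first exact bind of the order: its need (1, 0) fits the free (1, 3) with zero slack on a requested resource.
Walking it through:
  pool = (0, 2)
  T4: need (0, 1) fits (0, 2); releases (1, 1), pool now (1, 3)
  T2: need (1, 0) fits (1, 3); releases (0, 1), pool now (1, 4)
  T7: need (1, 4) fits (1, 4); releases (2, 0), pool now (3, 4)
  T6: need (3, 4) fits (3, 4); releases (1, 1), pool now (4, 5)
  T3: need (4, 5) fits (4, 5); releases (1, 3), pool now (5, 8)
  T9: need (5, 3) fits (5, 8); releases (2, 2), pool now (7, 10)
  T8: need (7, 9) fits (7, 10); releases (1, 2), pool now (8, 12)


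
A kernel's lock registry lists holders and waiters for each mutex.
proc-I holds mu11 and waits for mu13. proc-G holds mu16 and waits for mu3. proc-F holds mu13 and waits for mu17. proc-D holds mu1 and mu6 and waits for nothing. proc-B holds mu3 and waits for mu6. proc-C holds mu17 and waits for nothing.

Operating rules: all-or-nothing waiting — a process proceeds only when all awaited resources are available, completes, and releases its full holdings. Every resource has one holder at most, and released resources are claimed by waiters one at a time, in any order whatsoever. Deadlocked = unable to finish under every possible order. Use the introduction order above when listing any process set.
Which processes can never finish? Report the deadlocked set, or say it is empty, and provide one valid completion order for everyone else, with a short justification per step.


No process is deadlocked.
Key observation: although several processes wait, no cycle exists — each chain bottoms out at a free runner.
The rest can finish in the order proc-C, proc-F, proc-D, proc-B, proc-I, proc-G.
Walking it through:
  run proc-C (it waits on nothing); releases mu17
  proc-F: everything it awaited (mu17) is free; runs, freeing mu13
  run proc-D (it waits on nothing); releases mu1 and mu6
  proc-B: everything it awaited (mu6) is free; runs, freeing mu3
  proc-I: everything it awaited (mu13) is free; runs, freeing mu11
  proc-G: everything it awaited (mu3) is free; runs, freeing mu16


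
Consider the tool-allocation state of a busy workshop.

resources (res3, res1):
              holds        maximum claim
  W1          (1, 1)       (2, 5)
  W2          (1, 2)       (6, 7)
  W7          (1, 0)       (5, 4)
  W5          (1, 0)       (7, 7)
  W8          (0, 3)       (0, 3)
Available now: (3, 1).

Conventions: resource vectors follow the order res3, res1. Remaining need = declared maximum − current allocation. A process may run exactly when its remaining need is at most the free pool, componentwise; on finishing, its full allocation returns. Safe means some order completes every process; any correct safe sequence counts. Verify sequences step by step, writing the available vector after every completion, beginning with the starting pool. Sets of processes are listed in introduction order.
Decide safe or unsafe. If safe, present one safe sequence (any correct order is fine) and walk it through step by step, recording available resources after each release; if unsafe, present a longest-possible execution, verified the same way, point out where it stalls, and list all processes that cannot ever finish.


SAFE — a valid safe sequence is W8, W1, W7, W2, W5.
Key observation: reading the order forward, W1 is the first process whose need (1, 4) meets the free pool (3, 4) exactly on a resource it requests.
Walking it through:
  pool = (3, 1)
  W8 needs (0, 0) <= (3, 1) -> finishes; pool += (0, 3) = (3, 4)
  W1 needs (1, 4) <= (3, 4) -> finishes; pool += (1, 1) = (4, 5)
  W7 needs (4, 4) <= (4, 5) -> finishes; pool += (1, 0) = (5, 5)
  W2 needs (5, 5) <= (5, 5) -> finishes; pool += (1, 2) = (6, 7)
  W5 needs (6, 7) <= (6, 7) -> finishes; pool += (1, 0) = (7, 7)


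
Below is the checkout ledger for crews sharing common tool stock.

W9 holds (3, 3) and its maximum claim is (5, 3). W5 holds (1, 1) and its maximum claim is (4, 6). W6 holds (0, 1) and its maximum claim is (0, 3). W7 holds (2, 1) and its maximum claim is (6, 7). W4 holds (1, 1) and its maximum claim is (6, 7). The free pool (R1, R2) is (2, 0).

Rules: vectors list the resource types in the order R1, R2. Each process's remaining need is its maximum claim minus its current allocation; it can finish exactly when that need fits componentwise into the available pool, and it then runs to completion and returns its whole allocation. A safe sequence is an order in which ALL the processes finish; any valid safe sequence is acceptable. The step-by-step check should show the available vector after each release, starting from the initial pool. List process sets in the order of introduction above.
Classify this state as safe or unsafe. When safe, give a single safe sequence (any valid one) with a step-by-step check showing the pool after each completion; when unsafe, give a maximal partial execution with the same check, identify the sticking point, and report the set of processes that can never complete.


UNSAFE — no complete ordering exists.
Key observation: R2 is the bottleneck — with W9, W6 done the pool holds (5, 4), short of every remaining need.
The run W9, W6 cannot be extended any further. Verifying each step:
  pool = (2, 0)
  W9: need (2, 0) fits (2, 0); releases (3, 3), pool now (5, 3)
  W6: need (0, 2) fits (5, 3); releases (0, 1), pool now (5, 4)
  blocked: W5 wants (3, 5), pool (5, 4) — not enough R2
  blocked: W7 wants (4, 6), pool (5, 4) — not enough R2
  blocked: W4 wants (5, 6), pool (5, 4) — not enough R2
Processes that can never finish: W5, W7 and W4.


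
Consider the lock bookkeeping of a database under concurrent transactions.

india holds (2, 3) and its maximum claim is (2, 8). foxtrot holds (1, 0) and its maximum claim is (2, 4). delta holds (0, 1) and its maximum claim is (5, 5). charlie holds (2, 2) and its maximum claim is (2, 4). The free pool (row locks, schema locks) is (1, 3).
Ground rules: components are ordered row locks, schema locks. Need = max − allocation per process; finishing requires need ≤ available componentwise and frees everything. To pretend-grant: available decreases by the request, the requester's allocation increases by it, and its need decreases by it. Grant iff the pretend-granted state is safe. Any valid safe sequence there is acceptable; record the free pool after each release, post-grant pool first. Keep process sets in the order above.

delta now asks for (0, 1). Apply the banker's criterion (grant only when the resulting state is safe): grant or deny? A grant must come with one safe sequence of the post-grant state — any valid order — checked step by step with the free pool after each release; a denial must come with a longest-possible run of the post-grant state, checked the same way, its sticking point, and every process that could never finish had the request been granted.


DENY. Granting would leave the state unsafe.
Key observation: after charlie, foxtrot the pool peaks at (4, 4), and each blocked process is short somewhere: india on schema locks; delta on row locks.
After a pretend grant, a maximal execution: charlie, foxtrot — then nothing else fits. Step-by-step check:
  pool = (1, 2)
  charlie: need (0, 2) fits (1, 2); releases (2, 2), pool now (3, 4)
  foxtrot: need (1, 4) fits (3, 4); releases (1, 0), pool now (4, 4)
  blocked: india wants (0, 5), pool (4, 4) — not enough schema locks
  blocked: delta wants (5, 3), pool (4, 4) — not enough row locks
Post-grant, the permanently blocked set is india and delta.


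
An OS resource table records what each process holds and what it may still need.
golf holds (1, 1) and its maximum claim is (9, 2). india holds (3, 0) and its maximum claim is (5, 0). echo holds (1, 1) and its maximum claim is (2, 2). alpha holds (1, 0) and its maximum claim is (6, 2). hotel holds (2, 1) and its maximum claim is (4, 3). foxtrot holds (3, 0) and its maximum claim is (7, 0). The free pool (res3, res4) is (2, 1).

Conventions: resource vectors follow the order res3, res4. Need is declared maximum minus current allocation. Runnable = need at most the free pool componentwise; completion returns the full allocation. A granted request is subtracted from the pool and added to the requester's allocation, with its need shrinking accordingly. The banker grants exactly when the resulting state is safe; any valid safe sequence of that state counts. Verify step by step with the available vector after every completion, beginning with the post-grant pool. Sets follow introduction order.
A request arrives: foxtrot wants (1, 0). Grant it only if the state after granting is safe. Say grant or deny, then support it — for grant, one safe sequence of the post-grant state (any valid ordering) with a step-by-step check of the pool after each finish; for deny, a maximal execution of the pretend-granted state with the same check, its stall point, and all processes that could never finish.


GRANT. The post-grant state is safe; one safe sequence: echo, india, foxtrot, alpha, hotel, golf.
Key observation: after the grant the pool drops to (1, 1), which still lets echo finish first and unwind the rest.
Check on the post-grant state, step by step:
  pool = (1, 1)
  echo: need (1, 1) fits (1, 1); releases (1, 1), pool now (2, 2)
  india: need (2, 0) fits (2, 2); releases (3, 0), pool now (5, 2)
  foxtrot: need (3, 0) fits (5, 2); releases (4, 0), pool now (9, 2)
  alpha: need (5, 2) fits (9, 2); releases (1, 0), pool now (10, 2)
  hotel: need (2, 2) fits (10, 2); releases (2, 1), pool now (12, 3)
  golf: need (8, 1) fits (12, 3); releases (1, 1), pool now (13, 4)


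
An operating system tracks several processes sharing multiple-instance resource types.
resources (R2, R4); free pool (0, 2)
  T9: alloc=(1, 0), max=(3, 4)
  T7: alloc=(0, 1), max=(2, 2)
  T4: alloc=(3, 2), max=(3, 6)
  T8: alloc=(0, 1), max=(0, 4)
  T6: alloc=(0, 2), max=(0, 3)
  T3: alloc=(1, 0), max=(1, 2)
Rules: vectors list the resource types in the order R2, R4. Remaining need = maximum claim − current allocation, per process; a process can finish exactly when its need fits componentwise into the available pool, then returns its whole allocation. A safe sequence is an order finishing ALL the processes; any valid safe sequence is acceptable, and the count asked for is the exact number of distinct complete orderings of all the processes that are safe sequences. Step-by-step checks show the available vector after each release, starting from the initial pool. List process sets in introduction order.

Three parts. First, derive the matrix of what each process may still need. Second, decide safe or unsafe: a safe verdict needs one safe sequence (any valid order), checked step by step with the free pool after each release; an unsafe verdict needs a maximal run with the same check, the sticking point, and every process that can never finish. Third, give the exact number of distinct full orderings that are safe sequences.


(1) Need matrix, components ordered R2, R4:
  T9: (2, 4)
  T7: (2, 1)
  T4: (0, 4)
  T8: (0, 3)
  T6: (0, 1)
  T3: (0, 2)
(2) SAFE — a valid safe sequence is T6, T3, T4, T9, T7, T8.
Key observation: at T4 the run first touches a limit — (0, 4) against (1, 4), exact on a resource it actually requests.
Step-by-step check:
  pool = (0, 2)
  run T6 (needs (0, 1), free (0, 2)); after release of (0, 2) the pool is (0, 4)
  run T3 (needs (0, 2), free (0, 4)); after release of (1, 0) the pool is (1, 4)
  run T4 (needs (0, 4), free (1, 4)); after release of (3, 2) the pool is (4, 6)
  run T9 (needs (2, 4), free (4, 6)); after release of (1, 0) the pool is (5, 6)
  run T7 (needs (2, 1), free (5, 6)); after release of (0, 1) the pool is (5, 7)
  run T8 (needs (0, 3), free (5, 7)); after release of (0, 1) the pool is (5, 8)
(3) The exact count: 48 of the possible complete orderings are safe sequences.


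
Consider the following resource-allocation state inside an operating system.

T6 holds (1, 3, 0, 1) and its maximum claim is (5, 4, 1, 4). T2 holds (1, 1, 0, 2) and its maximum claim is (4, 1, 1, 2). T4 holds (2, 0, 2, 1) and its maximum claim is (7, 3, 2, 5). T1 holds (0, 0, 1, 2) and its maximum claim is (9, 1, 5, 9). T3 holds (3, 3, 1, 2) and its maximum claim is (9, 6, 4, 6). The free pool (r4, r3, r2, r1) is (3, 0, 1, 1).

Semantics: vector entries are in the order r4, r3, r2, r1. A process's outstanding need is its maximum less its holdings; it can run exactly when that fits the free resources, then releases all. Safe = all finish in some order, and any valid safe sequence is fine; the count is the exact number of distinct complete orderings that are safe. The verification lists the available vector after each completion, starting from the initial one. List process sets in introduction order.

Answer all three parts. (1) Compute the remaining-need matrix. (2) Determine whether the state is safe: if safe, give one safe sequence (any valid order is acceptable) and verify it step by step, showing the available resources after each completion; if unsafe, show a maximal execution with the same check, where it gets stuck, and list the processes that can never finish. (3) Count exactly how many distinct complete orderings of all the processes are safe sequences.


(1) Remaining need (order r4, r3, r2, r1):
  T6: (4, 1, 1, 3)
  T2: (3, 0, 1, 0)
  T4: (5, 3, 0, 4)
  T1: (9, 1, 4, 7)
  T3: (6, 3, 3, 4)
(2) SAFE — a valid safe sequence is T2, T6, T4, T3, T1.
Key observation: the order's first zero-slack moment is T2 ((3, 0, 1, 0) needed, (3, 0, 1, 1) free — a requested resource with nothing to spare).
Verifying each step:
  pool = (3, 0, 1, 1)
  run T2 (needs (3, 0, 1, 0), free (3, 0, 1, 1)); after release of (1, 1, 0, 2) the pool is (4, 1, 1, 3)
  run T6 (needs (4, 1, 1, 3), free (4, 1, 1, 3)); after release of (1, 3, 0, 1) the pool is (5, 4, 1, 4)
  run T4 (needs (5, 3, 0, 4), free (5, 4, 1, 4)); after release of (2, 0, 2, 1) the pool is (7, 4, 3, 5)
  run T3 (needs (6, 3, 3, 4), free (7, 4, 3, 5)); after release of (3, 3, 1, 2) the pool is (10, 7, 4, 7)
  run T1 (needs (9, 1, 4, 7), free (10, 7, 4, 7)); after release of (0, 0, 1, 2) the pool is (10, 7, 5, 9)
(3) Precisely 1 of the possible complete orderings is a safe sequence.


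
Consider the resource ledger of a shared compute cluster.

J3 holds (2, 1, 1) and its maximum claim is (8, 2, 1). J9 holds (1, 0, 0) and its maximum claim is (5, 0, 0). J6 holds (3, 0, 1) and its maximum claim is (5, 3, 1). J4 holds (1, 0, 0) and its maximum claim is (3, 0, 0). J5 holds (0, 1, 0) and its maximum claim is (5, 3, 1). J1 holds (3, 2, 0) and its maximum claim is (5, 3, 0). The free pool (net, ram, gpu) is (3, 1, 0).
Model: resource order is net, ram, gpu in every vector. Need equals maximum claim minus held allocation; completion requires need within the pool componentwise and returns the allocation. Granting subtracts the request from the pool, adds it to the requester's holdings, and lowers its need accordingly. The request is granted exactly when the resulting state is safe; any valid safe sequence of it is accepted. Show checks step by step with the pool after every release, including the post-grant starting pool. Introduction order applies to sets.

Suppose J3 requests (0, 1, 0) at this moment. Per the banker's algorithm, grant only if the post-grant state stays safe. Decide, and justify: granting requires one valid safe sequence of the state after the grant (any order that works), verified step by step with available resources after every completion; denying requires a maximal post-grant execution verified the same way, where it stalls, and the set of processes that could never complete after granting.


DENY: after the grant no complete ordering would exist.
Key observation: after J4, J9 the pool peaks at (5, 0, 0), and each blocked process is short somewhere: J3 on net; J6 on ram; J5 on ram, gpu; J1 on ram.
On the post-grant state, J4, J9 is a maximal run — nothing extends it. Check, step by step:
  pool = (3, 0, 0)
  J4: need (2, 0, 0) fits (3, 0, 0); releases (1, 0, 0), pool now (4, 0, 0)
  J9: need (4, 0, 0) fits (4, 0, 0); releases (1, 0, 0), pool now (5, 0, 0)
  J3 cannot run: need (6, 0, 0) vs free (5, 0, 0) (insufficient net)
  J6 cannot run: need (2, 3, 0) vs free (5, 0, 0) (insufficient ram)
  J5 cannot run: need (5, 2, 1) vs free (5, 0, 0) (insufficient ram and gpu)
  J1 cannot run: need (2, 1, 0) vs free (5, 0, 0) (insufficient ram)
Processes that could never finish after the grant: J3, J6, J5 and J1.


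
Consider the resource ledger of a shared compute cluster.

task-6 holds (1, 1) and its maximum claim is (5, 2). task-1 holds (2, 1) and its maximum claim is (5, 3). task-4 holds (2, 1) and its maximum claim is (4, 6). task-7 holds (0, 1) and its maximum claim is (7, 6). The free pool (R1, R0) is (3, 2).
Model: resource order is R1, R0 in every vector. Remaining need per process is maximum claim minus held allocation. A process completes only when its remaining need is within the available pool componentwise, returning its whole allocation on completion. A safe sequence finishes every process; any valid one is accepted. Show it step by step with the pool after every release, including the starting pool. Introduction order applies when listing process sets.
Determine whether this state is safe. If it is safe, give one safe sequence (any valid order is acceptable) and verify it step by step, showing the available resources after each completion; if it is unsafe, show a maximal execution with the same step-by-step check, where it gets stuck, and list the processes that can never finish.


UNSAFE.
Key observation: the pool after task-1, task-6 is (6, 4); every surviving request exceeds it in R0, so progress ends there.
A maximal execution: task-1, task-6 — then nothing else fits. Verifying each step:
  pool = (3, 2)
  run task-1 (needs (3, 2), free (3, 2)); after release of (2, 1) the pool is (5, 3)
  run task-6 (needs (4, 1), free (5, 3)); after release of (1, 1) the pool is (6, 4)
  blocked: task-4 wants (2, 5), pool (6, 4) — not enough R0
  blocked: task-7 wants (7, 5), pool (6, 4) — not enough R1 and R0
Never able to finish: task-4 and task-7.


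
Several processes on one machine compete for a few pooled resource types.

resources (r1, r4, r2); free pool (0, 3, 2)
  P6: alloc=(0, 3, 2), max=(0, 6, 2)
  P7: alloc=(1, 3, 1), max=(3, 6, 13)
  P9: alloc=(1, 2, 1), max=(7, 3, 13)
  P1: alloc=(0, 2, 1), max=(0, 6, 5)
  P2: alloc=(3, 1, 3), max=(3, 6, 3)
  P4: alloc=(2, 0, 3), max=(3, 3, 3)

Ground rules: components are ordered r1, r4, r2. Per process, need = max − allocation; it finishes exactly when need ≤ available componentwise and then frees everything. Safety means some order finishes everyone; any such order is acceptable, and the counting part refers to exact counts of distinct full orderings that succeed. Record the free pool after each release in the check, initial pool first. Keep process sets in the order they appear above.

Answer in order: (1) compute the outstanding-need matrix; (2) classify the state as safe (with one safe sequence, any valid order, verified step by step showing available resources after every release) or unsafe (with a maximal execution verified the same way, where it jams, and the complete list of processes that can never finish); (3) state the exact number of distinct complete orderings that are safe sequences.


(1) Remaining need (order r1, r4, r2):
  P6: (0, 3, 0)
  P7: (2, 3, 12)
  P9: (6, 1, 12)
  P1: (0, 4, 4)
  P2: (0, 5, 0)
  P4: (1, 3, 0)
(2) UNSAFE — no complete ordering exists.
Key observation: no order helps: past P6, P1, P2, P4, the free pool tops out at (5, 9, 11), below what each blocked process needs in r2.
The run P6, P1, P2, P4 cannot be extended any further. Walking it through:
  pool = (0, 3, 2)
  P6: need (0, 3, 0) fits (0, 3, 2); releases (0, 3, 2), pool now (0, 6, 4)
  P1: need (0, 4, 4) fits (0, 6, 4); releases (0, 2, 1), pool now (0, 8, 5)
  P2: need (0, 5, 0) fits (0, 8, 5); releases (3, 1, 3), pool now (3, 9, 8)
  P4: need (1, 3, 0) fits (3, 9, 8); releases (2, 0, 3), pool now (5, 9, 11)
  P7 cannot run: need (2, 3, 12) vs free (5, 9, 11) (insufficient r2)
  P9 cannot run: need (6, 1, 12) vs free (5, 9, 11) (insufficient r1 and r2)
Never able to finish: P7 and P9.
(3) The exact count: 0 of the possible complete orderings are safe sequences.


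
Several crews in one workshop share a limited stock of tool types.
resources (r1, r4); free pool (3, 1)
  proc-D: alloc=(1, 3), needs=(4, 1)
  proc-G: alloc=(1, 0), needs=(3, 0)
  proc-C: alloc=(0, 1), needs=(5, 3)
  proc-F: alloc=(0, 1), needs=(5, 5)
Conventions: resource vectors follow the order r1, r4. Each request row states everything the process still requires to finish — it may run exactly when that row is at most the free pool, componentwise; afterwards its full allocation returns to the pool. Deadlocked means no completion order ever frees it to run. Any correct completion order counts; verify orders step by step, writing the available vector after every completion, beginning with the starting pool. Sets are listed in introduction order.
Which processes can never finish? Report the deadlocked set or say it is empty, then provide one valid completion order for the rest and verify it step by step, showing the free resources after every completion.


Nothing here is deadlocked.
Key observation: beginning at proc-G, releases accumulate fast enough that every process eventually fits.
A valid finishing order for the others: proc-G, proc-D, proc-C, proc-F. Check, step by step:
  pool = (3, 1)
  run proc-G (needs (3, 0), free (3, 1)); after release of (1, 0) the pool is (4, 1)
  run proc-D (needs (4, 1), free (4, 1)); after release of (1, 3) the pool is (5, 4)
  run proc-C (needs (5, 3), free (5, 4)); after release of (0, 1) the pool is (5, 5)
  run proc-F (needs (5, 5), free (5, 5)); after release of (0, 1) the pool is (5, 6)


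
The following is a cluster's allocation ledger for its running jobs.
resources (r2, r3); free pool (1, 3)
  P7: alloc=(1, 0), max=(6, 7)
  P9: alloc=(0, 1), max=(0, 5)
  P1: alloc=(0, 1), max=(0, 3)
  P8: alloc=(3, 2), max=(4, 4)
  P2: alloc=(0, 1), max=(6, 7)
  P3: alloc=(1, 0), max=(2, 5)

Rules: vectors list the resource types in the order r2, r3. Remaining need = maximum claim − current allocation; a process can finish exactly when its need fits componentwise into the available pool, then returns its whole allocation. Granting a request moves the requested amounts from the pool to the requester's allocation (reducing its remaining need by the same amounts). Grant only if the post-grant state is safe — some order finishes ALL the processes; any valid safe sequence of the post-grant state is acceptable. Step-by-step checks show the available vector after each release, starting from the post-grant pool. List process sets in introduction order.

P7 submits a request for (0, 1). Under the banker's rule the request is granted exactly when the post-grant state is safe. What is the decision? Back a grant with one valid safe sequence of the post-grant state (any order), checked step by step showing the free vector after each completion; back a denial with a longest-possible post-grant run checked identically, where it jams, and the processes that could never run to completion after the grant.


GRANT. The post-grant state is safe; one safe sequence: P8, P1, P9, P3, P7, P2.
Key observation: (1, 2) free after granting still covers P8 first, and each release covers the next.
Check on the post-grant state, step by step:
  pool = (1, 2)
  P8: need (1, 2) fits (1, 2); releases (3, 2), pool now (4, 4)
  P1: need (0, 2) fits (4, 4); releases (0, 1), pool now (4, 5)
  P9: need (0, 4) fits (4, 5); releases (0, 1), pool now (4, 6)
  P3: need (1, 5) fits (4, 6); releases (1, 0), pool now (5, 6)
  P7: need (5, 6) fits (5, 6); releases (1, 1), pool now (6, 7)
  P2: need (6, 6) fits (6, 7); releases (0, 1), pool now (6, 8)


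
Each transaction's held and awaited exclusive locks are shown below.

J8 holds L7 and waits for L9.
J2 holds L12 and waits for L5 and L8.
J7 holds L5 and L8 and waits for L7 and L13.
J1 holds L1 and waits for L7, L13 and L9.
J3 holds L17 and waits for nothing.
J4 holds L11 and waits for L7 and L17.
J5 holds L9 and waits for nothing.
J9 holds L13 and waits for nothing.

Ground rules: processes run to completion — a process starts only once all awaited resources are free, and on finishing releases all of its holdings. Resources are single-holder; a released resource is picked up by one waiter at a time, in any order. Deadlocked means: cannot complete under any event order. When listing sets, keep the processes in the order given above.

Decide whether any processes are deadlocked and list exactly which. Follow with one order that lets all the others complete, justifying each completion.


Nothing here is deadlocked.
Key observation: there is no circular wait here — follow any chain and it reaches a process that is free to run now.
A valid finishing order for the others: J3, J5, J8, J9, J4, J7, J2, J1.
Step-by-step check:
  J3: no waits; runs immediately, freeing L17
  J5: no waits; runs immediately, freeing L9
  J8 waits on L9 — all released -> runs and releases L7
  J9: no waits; runs immediately, freeing L13
  J4 waits on L7 and L17 — all released -> runs and releases L11
  J7 waits on L7 and L13 — all released -> runs and releases L5 and L8
  J2 waits on L5 and L8 — all released -> runs and releases L12
  J1 waits on L7, L13 and L9 — all released -> runs and releases L1


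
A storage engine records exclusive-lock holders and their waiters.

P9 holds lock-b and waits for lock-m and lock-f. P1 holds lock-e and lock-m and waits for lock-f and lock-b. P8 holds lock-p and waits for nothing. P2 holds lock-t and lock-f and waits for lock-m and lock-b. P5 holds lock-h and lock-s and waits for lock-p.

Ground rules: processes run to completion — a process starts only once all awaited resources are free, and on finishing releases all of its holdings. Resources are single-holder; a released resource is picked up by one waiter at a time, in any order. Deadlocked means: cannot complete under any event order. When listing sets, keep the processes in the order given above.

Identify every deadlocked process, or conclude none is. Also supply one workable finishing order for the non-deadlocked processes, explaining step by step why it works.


The deadlocked set is P9, P1 and P2.
Key observation: the knot is the closed ring of waits P9 -> P1 -> P9; P2 is caught in further circular waits.
The rest can finish in the order P8, P5.
Walking it through:
  P8 waits on nothing -> runs at once and releases lock-p
  run P5 (all its waits — lock-p — are resolved); releases lock-h and lock-s
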